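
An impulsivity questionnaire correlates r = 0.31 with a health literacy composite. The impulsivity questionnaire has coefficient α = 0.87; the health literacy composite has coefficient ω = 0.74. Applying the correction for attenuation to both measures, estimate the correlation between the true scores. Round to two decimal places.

r_true = r_obs / √(r_xx · r_yy) = 0.31 / √(0.87 × 0.74) = 0.31 / √0.6438 = 0.31 / 0.8024 ≈ 0.39.

0.39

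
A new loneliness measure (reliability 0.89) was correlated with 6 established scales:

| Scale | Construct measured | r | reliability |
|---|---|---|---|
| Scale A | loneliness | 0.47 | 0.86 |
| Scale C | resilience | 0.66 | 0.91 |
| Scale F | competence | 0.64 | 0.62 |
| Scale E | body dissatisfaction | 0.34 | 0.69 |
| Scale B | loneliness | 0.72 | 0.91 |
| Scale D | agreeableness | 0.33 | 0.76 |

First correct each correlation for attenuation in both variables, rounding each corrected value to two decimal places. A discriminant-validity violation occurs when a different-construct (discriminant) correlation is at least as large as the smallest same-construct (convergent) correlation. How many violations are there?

Disattenuated r (r / √(r_scale · r_new)):
  Scale A (conv): 0.47 / √(0.86·0.89) = 0.54
  Scale C (disc): 0.66 / √(0.91·0.89) = 0.73
  Scale F (disc): 0.64 / √(0.62·0.89) = 0.86
  Scale E (disc): 0.34 / √(0.69·0.89) = 0.43
  Scale B (conv): 0.72 / √(0.91·0.89) = 0.80
  Scale D (disc): 0.33 / √(0.76·0.89) = 0.40
Smallest convergent = 0.54. Discriminant values: 0.73, 0.86, 0.43, 0.40; count ≥ 0.54 → 2.

2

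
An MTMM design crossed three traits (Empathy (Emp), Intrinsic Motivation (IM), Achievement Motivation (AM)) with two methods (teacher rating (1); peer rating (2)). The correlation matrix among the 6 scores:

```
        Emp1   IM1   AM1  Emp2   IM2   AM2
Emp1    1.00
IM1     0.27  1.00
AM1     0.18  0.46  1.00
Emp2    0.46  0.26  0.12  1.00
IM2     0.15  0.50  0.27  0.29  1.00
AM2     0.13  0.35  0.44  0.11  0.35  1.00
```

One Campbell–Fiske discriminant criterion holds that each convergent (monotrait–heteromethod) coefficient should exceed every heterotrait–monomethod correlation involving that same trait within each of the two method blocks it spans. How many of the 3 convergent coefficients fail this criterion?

1

Checking each validity diagonal entry against its comparison values:
Emp (methods 1·2): 0.46 vs {0.27, 0.29, 0.18, 0.11} → pass.
IM (methods 1·2): 0.50 vs {0.27, 0.29, 0.46, 0.35} → pass.
AM (methods 1·2): 0.44 vs {0.18, 0.11, 0.46, 0.35} → fail.
1 of 3 fail.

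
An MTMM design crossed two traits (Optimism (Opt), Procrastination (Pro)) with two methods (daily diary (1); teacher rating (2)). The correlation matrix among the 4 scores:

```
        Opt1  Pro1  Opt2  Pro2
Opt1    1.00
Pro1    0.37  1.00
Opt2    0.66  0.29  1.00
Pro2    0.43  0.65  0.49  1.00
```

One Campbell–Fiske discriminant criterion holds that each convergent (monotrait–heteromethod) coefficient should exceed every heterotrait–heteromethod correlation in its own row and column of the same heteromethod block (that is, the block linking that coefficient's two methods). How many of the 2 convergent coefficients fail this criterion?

Each convergent coefficient versus the relevant comparison correlations:
Opt (methods 1·2): 0.66 vs {0.43, 0.29} → pass.
Pro (methods 1·2): 0.65 vs {0.29, 0.43} → pass.
0 of 2 fail.

0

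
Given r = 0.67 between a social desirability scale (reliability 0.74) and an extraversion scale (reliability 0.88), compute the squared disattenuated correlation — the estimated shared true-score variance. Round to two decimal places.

0.69

Disattenuated r = 0.67 / √(0.74 × 0.88) = 0.67 / 0.8070 = 0.8302.
Shared true-score variance = 0.8302² = 0.6892 ≈ 0.69.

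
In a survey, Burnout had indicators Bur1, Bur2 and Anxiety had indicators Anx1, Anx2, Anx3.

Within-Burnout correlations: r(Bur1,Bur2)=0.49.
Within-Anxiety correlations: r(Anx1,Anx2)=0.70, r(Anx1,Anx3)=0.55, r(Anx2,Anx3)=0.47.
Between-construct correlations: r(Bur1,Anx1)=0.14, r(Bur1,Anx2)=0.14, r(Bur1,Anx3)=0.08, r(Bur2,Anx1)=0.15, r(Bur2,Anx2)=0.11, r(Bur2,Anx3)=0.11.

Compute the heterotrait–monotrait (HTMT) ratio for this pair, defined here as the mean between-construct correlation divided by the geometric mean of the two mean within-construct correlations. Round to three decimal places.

0.230

Mean between = 0.73/6 = 0.1217.
Mean within-Bur = 0.49/1 = 0.4900; mean within-Anx = 1.72/3 = 0.5733.
Geometric mean = √(0.4900 × 0.5733) = 0.5300.
HTMT = 0.1217 / 0.5300 = 0.230.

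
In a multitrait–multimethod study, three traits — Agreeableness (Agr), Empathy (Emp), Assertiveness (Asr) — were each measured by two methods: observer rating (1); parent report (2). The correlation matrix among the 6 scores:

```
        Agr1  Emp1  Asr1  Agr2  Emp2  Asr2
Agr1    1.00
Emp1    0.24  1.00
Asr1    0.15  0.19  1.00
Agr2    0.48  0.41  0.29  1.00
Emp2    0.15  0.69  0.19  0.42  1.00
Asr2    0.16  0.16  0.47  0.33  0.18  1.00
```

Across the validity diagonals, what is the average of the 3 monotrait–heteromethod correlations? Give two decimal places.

0.55

Convergent values: 0.48, 0.69, 0.47; mean = 1.64/3 = 0.55.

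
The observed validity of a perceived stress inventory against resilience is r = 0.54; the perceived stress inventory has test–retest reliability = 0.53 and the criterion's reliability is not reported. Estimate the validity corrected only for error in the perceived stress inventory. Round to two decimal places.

0.74

Single correction: r_c = r_obs / √r_xx = 0.54 / √0.53 = 0.54 / 0.7280 ≈ 0.74.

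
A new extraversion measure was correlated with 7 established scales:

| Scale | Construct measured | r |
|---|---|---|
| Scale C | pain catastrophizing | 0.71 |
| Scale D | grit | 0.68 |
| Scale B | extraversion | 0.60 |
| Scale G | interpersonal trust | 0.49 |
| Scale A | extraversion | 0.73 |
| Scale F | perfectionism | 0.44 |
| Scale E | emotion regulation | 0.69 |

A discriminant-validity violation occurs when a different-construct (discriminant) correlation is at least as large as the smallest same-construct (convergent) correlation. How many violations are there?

Convergent (same construct = extraversion): Scale B, Scale A.
Smallest convergent = 0.60. Discriminant values: 0.71, 0.68, 0.49, 0.44, 0.69; count ≥ 0.60 → 3.

3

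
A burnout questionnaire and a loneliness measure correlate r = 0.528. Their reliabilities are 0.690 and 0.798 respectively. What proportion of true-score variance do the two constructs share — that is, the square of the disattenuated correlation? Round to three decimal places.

Disattenuated r = 0.528 / √(0.690 × 0.798) = 0.528 / 0.7420 = 0.7116.
Shared true-score variance = 0.7116² = 0.5064 ≈ 0.506.

0.506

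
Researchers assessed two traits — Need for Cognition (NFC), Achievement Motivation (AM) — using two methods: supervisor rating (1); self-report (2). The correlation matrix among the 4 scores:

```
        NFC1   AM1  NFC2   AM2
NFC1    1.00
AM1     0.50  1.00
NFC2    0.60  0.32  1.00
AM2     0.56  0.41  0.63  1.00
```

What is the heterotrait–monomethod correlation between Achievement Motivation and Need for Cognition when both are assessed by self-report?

Different traits, same method: r(AM2, NFC2) = 0.63.

0.63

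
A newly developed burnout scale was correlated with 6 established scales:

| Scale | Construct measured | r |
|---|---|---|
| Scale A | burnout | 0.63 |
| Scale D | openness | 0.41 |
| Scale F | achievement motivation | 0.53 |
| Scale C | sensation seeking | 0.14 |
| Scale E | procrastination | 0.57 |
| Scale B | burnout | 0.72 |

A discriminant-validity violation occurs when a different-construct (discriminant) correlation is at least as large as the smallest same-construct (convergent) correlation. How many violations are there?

Convergent (same construct = burnout): Scale A, Scale B.
Smallest convergent = 0.63. Discriminant values: 0.41, 0.53, 0.14, 0.57; count ≥ 0.63 → 0.

0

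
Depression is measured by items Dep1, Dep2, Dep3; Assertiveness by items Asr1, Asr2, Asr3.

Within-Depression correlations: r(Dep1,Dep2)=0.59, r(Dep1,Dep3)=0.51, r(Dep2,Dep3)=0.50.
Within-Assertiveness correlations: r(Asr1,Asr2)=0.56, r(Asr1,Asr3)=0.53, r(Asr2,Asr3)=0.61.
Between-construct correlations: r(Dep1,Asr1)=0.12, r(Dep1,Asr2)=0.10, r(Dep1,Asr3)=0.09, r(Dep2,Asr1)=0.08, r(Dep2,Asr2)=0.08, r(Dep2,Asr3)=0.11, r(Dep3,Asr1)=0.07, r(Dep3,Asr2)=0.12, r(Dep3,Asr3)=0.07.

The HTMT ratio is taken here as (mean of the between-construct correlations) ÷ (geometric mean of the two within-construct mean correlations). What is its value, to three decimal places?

0.170

Mean heterotrait r = 0.84/9 = 0.0933.
Mean within-Dep = 1.60/3 = 0.5333; mean within-Asr = 1.70/3 = 0.5667.
Geometric mean = √(0.5333 × 0.5667) = 0.5497.
HTMT = 0.0933 / 0.5497 = 0.170.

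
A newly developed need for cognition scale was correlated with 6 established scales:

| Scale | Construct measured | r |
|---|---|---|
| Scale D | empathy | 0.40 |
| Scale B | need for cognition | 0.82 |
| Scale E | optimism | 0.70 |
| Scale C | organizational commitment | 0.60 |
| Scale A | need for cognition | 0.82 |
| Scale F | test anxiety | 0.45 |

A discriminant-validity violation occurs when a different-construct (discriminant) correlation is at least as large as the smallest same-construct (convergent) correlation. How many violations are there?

Convergent (same construct = need for cognition): Scale B, Scale A.
Smallest convergent = 0.82. Discriminant values: 0.40, 0.70, 0.60, 0.45; count ≥ 0.82 → 0.

0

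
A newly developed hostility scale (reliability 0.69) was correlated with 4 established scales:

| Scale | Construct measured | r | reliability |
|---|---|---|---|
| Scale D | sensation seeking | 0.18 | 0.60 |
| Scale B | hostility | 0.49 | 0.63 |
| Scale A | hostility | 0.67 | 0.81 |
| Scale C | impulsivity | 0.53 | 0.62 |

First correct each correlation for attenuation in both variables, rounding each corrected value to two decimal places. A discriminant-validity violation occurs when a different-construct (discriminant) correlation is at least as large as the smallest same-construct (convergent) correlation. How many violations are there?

Disattenuated r (r / √(r_scale · r_new)):
  Scale D (disc): 0.18 / √(0.60·0.69) = 0.28
  Scale B (conv): 0.49 / √(0.63·0.69) = 0.74
  Scale A (conv): 0.67 / √(0.81·0.69) = 0.90
  Scale C (disc): 0.53 / √(0.62·0.69) = 0.81
Smallest convergent = 0.74. Discriminant values: 0.28, 0.81; count ≥ 0.74 → 1.

1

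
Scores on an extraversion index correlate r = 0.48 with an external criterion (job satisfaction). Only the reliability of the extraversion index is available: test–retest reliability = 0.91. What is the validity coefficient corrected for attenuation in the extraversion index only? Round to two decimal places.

0.50

Single correction: r_c = r_obs / √r_xx = 0.48 / √0.91 = 0.48 / 0.9539 ≈ 0.50.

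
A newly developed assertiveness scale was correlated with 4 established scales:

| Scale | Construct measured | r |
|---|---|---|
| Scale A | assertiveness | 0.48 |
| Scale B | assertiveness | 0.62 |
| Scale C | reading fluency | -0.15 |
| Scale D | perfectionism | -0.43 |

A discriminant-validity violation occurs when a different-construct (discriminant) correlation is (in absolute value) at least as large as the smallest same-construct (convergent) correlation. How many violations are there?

0

Convergent (same construct = assertiveness): Scale A, Scale B.
Smallest convergent = 0.48. Discriminant |r|: 0.15, 0.43; count ≥ 0.48 → 0.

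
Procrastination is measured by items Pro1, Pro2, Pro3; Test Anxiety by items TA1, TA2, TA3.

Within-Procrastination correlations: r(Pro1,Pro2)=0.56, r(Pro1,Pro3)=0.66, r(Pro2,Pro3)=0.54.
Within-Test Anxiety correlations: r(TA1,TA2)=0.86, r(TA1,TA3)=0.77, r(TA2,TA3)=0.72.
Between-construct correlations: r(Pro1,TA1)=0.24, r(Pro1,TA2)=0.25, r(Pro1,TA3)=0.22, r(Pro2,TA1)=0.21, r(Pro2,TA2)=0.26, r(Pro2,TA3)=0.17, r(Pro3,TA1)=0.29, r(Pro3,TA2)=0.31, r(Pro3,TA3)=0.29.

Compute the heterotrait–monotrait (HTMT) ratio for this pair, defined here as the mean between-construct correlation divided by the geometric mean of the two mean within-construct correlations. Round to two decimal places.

Between-construct mean = 2.24/9 = 0.2489.
Mean within-Pro = 1.76/3 = 0.5867; mean within-TA = 2.35/3 = 0.7833.
Geometric mean = √(0.5867 × 0.7833) = 0.6779.
HTMT = 0.2489 / 0.6779 = 0.37.

0.37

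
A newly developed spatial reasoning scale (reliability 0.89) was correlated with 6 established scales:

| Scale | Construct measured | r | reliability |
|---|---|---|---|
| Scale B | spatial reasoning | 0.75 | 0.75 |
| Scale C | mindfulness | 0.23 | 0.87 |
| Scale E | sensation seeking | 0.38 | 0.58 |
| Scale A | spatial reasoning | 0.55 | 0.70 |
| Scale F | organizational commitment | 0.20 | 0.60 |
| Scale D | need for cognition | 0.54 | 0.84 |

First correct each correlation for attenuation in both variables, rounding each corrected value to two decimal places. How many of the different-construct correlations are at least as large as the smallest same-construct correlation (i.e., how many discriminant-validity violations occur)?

0

Disattenuated r (r / √(r_scale · r_new)):
  Scale B (conv): 0.75 / √(0.75·0.89) = 0.92
  Scale C (disc): 0.23 / √(0.87·0.89) = 0.26
  Scale E (disc): 0.38 / √(0.58·0.89) = 0.53
  Scale A (conv): 0.55 / √(0.70·0.89) = 0.70
  Scale F (disc): 0.20 / √(0.60·0.89) = 0.27
  Scale D (disc): 0.54 / √(0.84·0.89) = 0.62
Smallest convergent = 0.70. Discriminant values: 0.26, 0.53, 0.27, 0.62; count ≥ 0.70 → 0.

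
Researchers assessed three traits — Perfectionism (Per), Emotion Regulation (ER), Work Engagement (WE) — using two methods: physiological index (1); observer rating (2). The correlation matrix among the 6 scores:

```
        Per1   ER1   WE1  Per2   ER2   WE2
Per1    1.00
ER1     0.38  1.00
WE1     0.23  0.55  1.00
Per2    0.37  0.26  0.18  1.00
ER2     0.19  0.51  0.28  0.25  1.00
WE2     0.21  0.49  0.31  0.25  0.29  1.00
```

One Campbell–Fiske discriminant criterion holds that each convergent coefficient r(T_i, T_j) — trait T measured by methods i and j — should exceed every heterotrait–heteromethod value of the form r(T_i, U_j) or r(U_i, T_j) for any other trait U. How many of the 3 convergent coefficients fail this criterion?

Each convergent coefficient versus the relevant comparison correlations:
Per (methods 1·2): 0.37 vs {0.19, 0.26, 0.21, 0.18} → pass.
ER (methods 1·2): 0.51 vs {0.26, 0.19, 0.49, 0.28} → pass.
WE (methods 1·2): 0.31 vs {0.18, 0.21, 0.28, 0.49} → fail.
1 of 3 fail.

1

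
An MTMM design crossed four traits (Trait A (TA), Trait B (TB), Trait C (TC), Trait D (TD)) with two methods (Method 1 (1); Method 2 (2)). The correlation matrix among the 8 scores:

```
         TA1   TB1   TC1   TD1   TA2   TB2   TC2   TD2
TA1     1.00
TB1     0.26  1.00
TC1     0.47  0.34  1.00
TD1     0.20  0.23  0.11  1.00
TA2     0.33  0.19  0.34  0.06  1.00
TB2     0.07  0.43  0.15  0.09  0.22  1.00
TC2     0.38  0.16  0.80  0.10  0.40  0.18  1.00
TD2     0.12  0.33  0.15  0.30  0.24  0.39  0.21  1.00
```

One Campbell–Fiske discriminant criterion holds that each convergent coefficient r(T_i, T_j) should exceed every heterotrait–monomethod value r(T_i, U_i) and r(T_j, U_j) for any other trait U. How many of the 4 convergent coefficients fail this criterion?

Convergent coefficients and their comparison sets:
TA (methods 1·2): 0.33 vs {0.26, 0.22, 0.47, 0.40, 0.20, 0.24} → fail.
TB (methods 1·2): 0.43 vs {0.26, 0.22, 0.34, 0.18, 0.23, 0.39} → pass.
TC (methods 1·2): 0.80 vs {0.47, 0.40, 0.34, 0.18, 0.11, 0.21} → pass.
TD (methods 1·2): 0.30 vs {0.20, 0.24, 0.23, 0.39, 0.11, 0.21} → fail.
2 of 4 fail.

2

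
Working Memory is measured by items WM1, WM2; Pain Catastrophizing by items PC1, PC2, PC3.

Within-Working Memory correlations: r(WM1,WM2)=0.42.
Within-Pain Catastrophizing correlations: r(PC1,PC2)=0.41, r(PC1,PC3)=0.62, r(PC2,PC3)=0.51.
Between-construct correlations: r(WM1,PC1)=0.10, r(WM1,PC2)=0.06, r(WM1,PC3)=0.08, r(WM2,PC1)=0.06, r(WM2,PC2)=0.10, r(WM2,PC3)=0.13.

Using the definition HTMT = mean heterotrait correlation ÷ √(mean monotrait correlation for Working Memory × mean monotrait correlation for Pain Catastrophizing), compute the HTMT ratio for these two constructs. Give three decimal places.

Mean between = 0.53/6 = 0.0883.
Mean within-WM = 0.42/1 = 0.4200; mean within-PC = 1.54/3 = 0.5133.
Geometric mean = √(0.4200 × 0.5133) = 0.4643.
HTMT = 0.0883 / 0.4643 = 0.190.

0.190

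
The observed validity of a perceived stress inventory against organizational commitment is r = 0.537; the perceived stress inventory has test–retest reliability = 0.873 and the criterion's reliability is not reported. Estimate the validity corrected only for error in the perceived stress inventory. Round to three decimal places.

Single correction: r_c = r_obs / √r_xx = 0.537 / √0.873 = 0.537 / 0.9343 ≈ 0.575.

0.575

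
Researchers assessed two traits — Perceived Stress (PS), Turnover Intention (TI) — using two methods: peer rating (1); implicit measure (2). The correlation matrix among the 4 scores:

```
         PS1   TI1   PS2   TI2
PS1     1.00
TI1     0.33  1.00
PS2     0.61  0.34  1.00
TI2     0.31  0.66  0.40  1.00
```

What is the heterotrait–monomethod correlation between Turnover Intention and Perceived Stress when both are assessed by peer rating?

0.33

Different traits, same method: r(TI1, PS1) = 0.33.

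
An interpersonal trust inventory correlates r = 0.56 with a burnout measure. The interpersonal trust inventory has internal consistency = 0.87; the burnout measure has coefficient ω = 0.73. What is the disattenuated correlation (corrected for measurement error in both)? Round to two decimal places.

r_true = r_obs / √(r_xx · r_yy) = 0.56 / √(0.87 × 0.73) = 0.56 / √0.6351 = 0.56 / 0.7969 ≈ 0.70.

0.70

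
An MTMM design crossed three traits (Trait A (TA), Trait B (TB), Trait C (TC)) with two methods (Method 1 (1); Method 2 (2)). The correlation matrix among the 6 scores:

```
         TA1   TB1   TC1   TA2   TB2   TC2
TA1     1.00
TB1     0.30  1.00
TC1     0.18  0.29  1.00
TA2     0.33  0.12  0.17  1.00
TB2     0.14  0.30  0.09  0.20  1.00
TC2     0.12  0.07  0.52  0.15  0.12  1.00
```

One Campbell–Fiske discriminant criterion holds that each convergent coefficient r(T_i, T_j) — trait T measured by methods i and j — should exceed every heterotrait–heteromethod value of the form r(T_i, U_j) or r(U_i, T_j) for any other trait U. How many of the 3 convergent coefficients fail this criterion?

Checking each validity diagonal entry against its comparison values:
TA (methods 1·2): 0.33 vs {0.14, 0.12, 0.12, 0.17} → pass.
TB (methods 1·2): 0.30 vs {0.12, 0.14, 0.07, 0.09} → pass.
TC (methods 1·2): 0.52 vs {0.17, 0.12, 0.09, 0.07} → pass.
0 of 3 fail.

0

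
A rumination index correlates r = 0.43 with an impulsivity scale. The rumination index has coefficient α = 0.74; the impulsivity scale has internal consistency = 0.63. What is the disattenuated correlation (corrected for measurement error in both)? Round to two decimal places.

r_true = r_obs / √(r_xx · r_yy) = 0.43 / √(0.74 × 0.63) = 0.43 / √0.4662 = 0.43 / 0.6828 ≈ 0.63.

0.63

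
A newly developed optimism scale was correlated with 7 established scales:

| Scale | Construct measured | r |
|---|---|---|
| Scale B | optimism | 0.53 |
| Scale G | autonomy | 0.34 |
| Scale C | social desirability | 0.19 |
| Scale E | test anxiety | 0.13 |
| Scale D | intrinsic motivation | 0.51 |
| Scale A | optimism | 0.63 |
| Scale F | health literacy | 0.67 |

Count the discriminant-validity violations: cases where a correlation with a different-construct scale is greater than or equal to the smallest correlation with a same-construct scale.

Convergent (same construct = optimism): Scale B, Scale A.
Smallest convergent = 0.53. Discriminant values: 0.34, 0.19, 0.13, 0.51, 0.67; count ≥ 0.53 → 1.

1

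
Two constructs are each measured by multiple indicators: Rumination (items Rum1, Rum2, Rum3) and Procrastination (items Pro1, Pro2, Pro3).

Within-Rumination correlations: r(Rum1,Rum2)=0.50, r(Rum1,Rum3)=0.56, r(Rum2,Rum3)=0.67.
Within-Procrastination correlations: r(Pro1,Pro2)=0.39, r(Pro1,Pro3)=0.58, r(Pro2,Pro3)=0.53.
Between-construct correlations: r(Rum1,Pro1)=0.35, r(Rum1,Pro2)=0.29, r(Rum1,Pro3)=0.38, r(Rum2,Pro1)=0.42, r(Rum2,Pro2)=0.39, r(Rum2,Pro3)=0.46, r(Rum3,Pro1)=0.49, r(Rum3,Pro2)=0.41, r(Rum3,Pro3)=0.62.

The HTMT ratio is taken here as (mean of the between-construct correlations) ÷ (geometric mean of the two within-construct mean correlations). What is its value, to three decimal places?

Mean between = 3.81/9 = 0.4233.
Mean within-Rum = 1.73/3 = 0.5767; mean within-Pro = 1.50/3 = 0.5000.
Geometric mean = √(0.5767 × 0.5000) = 0.5370.
HTMT = 0.4233 / 0.5370 = 0.788.

0.788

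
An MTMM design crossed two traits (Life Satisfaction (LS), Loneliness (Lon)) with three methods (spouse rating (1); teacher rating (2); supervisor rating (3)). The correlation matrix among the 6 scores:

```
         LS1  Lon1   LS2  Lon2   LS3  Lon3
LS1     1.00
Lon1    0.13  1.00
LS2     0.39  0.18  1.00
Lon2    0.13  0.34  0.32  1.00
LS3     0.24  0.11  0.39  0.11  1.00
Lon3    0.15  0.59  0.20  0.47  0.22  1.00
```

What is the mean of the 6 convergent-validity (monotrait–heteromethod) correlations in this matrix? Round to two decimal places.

0.40

Convergent values: 0.39, 0.24, 0.39, 0.34, 0.59, 0.47; mean = 2.42/6 = 0.40.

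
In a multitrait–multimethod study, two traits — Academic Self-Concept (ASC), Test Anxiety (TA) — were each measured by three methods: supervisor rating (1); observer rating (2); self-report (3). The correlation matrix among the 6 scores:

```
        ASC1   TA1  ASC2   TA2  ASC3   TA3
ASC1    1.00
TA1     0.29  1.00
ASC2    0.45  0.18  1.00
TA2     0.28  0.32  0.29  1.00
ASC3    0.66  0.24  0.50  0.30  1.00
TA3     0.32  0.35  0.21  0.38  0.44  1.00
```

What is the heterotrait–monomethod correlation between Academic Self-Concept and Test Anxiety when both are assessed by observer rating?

Different traits, same method: r(ASC2, TA2) = 0.29.

0.29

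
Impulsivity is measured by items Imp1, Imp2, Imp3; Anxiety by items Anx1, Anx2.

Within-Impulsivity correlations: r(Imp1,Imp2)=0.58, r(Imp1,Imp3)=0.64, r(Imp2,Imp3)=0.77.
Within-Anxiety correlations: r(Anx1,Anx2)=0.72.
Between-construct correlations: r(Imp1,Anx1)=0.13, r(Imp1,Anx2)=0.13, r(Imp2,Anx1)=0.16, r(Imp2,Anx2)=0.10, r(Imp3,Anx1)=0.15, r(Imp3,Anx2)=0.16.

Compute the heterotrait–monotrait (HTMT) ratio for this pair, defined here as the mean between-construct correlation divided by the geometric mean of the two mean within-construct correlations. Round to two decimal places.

0.20

Mean heterotrait r = 0.83/6 = 0.1383.
Mean within-Imp = 1.99/3 = 0.6633; mean within-Anx = 0.72/1 = 0.7200.
Geometric mean = √(0.6633 × 0.7200) = 0.6911.
HTMT = 0.1383 / 0.6911 = 0.20.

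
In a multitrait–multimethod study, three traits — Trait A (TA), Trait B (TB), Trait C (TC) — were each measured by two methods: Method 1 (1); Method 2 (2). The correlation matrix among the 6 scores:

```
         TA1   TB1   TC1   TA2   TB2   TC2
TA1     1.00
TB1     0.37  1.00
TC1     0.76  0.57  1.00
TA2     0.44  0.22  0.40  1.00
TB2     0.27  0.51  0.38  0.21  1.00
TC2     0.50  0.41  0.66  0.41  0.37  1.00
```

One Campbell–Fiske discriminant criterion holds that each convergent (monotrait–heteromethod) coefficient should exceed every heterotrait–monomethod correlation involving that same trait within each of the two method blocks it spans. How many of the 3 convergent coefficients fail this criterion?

3

Convergent coefficients and their comparison sets:
TA (methods 1·2): 0.44 vs {0.37, 0.21, 0.76, 0.41} → fail.
TB (methods 1·2): 0.51 vs {0.37, 0.21, 0.57, 0.37} → fail.
TC (methods 1·2): 0.66 vs {0.76, 0.41, 0.57, 0.37} → fail.
3 of 3 fail.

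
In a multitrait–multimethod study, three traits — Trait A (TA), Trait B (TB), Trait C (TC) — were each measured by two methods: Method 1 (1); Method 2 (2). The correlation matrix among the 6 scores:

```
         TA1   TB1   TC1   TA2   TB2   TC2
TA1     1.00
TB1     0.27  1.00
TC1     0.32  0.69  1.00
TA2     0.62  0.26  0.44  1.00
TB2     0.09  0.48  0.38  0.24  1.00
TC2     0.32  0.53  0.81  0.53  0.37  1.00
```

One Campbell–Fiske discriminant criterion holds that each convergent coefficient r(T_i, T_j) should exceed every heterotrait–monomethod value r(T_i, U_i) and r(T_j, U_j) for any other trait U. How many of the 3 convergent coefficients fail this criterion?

1

Convergent coefficients and their comparison sets:
TA (methods 1·2): 0.62 vs {0.27, 0.24, 0.32, 0.53} → pass.
TB (methods 1·2): 0.48 vs {0.27, 0.24, 0.69, 0.37} → fail.
TC (methods 1·2): 0.81 vs {0.32, 0.53, 0.69, 0.37} → pass.
1 of 3 fail.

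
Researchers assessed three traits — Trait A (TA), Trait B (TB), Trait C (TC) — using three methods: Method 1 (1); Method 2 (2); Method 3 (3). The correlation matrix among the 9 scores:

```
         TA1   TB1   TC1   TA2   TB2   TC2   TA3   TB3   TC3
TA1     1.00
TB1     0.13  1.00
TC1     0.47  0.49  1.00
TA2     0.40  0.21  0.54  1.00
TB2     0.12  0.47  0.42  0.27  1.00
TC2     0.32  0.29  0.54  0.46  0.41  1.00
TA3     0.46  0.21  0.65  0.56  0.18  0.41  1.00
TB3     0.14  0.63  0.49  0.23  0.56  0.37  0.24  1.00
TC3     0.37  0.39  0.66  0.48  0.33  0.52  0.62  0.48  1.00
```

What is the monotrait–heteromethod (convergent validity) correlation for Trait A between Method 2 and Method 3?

0.56

Same trait (TA), different methods: r(TA2, TA3) = 0.56.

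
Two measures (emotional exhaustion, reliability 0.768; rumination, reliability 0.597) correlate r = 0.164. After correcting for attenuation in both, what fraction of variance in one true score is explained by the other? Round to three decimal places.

Disattenuated r = 0.164 / √(0.768 × 0.597) = 0.164 / 0.6771 = 0.2422.
Shared true-score variance = 0.2422² = 0.0587 ≈ 0.059.

0.059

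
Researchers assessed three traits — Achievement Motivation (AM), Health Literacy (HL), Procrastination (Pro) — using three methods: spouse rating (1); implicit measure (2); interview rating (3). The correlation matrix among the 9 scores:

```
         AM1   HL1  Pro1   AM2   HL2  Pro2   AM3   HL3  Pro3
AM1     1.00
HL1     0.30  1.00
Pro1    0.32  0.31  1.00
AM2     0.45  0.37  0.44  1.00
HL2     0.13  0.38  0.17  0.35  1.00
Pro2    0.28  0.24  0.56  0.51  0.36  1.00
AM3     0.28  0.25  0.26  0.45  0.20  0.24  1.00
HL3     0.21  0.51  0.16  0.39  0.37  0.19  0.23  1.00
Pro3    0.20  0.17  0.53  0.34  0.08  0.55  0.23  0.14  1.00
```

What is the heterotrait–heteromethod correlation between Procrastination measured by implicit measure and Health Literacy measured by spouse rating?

0.24

Different traits and methods: r(Pro2, HL1) = 0.24.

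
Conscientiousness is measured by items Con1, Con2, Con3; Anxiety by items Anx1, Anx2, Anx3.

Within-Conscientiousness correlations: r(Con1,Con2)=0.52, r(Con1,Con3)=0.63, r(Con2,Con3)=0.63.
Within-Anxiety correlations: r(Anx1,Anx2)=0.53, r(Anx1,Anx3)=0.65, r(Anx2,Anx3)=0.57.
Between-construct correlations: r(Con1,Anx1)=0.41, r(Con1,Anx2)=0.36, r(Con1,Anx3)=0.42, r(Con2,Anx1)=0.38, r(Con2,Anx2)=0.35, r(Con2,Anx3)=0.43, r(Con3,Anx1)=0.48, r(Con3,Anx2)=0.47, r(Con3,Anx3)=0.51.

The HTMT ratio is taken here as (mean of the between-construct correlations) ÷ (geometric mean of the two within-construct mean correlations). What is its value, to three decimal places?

Between-construct mean = 3.81/9 = 0.4233.
Mean within-Con = 1.78/3 = 0.5933; mean within-Anx = 1.75/3 = 0.5833.
Geometric mean = √(0.5933 × 0.5833) = 0.5883.
HTMT = 0.4233 / 0.5883 = 0.720.

0.720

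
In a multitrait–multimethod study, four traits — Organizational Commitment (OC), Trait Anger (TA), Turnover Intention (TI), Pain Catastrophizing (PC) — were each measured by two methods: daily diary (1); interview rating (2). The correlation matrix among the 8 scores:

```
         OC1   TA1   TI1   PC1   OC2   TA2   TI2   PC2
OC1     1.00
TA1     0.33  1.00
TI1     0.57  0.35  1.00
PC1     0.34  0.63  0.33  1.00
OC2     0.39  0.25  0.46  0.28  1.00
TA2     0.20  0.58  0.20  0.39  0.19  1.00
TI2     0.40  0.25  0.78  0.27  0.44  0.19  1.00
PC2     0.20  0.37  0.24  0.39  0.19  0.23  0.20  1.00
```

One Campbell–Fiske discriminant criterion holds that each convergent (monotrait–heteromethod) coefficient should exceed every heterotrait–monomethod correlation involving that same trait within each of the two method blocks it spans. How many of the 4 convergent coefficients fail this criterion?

3

Checking each validity diagonal entry against its comparison values:
OC (methods 1·2): 0.39 vs {0.33, 0.19, 0.57, 0.44, 0.34, 0.19} → fail.
TA (methods 1·2): 0.58 vs {0.33, 0.19, 0.35, 0.19, 0.63, 0.23} → fail.
TI (methods 1·2): 0.78 vs {0.57, 0.44, 0.35, 0.19, 0.33, 0.20} → pass.
PC (methods 1·2): 0.39 vs {0.34, 0.19, 0.63, 0.23, 0.33, 0.20} → fail.
3 of 4 fail.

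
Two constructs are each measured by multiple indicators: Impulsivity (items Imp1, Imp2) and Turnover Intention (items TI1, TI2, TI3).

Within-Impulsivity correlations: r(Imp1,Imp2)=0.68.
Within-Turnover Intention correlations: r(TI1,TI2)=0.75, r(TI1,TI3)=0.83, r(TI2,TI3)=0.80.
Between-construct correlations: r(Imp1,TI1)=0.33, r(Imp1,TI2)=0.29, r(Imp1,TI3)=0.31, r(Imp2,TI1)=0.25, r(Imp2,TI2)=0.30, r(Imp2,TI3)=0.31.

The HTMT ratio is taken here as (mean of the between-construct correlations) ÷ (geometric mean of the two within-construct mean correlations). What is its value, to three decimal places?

Mean between = 1.79/6 = 0.2983.
Mean within-Imp = 0.68/1 = 0.6800; mean within-TI = 2.38/3 = 0.7933.
Geometric mean = √(0.6800 × 0.7933) = 0.7345.
HTMT = 0.2983 / 0.7345 = 0.406.

0.406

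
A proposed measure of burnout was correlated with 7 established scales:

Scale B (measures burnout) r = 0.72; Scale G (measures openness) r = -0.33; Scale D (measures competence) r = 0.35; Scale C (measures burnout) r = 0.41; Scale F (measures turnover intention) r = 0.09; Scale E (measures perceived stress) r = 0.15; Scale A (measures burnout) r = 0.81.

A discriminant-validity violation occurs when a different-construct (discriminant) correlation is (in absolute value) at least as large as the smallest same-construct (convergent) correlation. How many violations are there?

Convergent (same construct = burnout): Scale B, Scale C, Scale A.
Smallest convergent = 0.41. Discriminant |r|: 0.33, 0.35, 0.09, 0.15; count ≥ 0.41 → 0.

0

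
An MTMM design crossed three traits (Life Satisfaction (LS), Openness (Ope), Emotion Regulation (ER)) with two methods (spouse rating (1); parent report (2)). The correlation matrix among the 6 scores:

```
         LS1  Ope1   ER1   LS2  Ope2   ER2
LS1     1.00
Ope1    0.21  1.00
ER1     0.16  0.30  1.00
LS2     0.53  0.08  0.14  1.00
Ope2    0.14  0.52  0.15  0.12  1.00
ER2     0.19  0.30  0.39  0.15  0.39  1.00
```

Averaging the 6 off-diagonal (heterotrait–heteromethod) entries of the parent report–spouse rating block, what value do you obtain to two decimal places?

0.17

HTHM values (method 2 × method 1): 0.08, 0.14, 0.14, 0.15, 0.19, 0.30; mean = 1.00/6 = 0.17.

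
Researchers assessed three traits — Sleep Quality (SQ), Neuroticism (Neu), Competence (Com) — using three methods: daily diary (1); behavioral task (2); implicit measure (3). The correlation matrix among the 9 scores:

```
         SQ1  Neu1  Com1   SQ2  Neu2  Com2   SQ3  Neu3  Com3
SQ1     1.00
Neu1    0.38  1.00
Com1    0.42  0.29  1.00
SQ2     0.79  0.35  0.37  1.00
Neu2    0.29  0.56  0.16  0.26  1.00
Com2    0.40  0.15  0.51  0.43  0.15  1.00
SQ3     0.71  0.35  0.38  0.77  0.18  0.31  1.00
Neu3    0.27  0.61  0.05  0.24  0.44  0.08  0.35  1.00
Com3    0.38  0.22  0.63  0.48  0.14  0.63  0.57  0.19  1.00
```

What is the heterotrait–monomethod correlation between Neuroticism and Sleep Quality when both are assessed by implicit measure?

0.35

Different traits, same method: r(Neu3, SQ3) = 0.35.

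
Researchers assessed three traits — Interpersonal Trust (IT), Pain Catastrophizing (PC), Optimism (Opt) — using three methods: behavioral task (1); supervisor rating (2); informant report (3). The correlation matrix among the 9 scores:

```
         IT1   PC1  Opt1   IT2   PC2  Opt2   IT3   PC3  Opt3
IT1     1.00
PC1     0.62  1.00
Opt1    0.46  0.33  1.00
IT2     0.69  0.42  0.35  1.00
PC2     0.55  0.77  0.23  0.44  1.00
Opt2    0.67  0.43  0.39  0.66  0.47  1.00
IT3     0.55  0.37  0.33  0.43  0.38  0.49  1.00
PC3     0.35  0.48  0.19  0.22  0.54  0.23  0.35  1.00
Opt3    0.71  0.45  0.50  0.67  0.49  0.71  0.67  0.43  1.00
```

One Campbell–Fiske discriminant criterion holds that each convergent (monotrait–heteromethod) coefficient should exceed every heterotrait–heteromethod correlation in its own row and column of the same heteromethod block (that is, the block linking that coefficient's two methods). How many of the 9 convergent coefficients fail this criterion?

Convergent coefficients and their comparison sets:
IT (methods 1·2): 0.69 vs {0.55, 0.42, 0.67, 0.35} → pass.
IT (methods 1·3): 0.55 vs {0.35, 0.37, 0.71, 0.33} → fail.
IT (methods 2·3): 0.43 vs {0.22, 0.38, 0.67, 0.49} → fail.
PC (methods 1·2): 0.77 vs {0.42, 0.55, 0.43, 0.23} → pass.
PC (methods 1·3): 0.48 vs {0.37, 0.35, 0.45, 0.19} → pass.
PC (methods 2·3): 0.54 vs {0.38, 0.22, 0.49, 0.23} → pass.
Opt (methods 1·2): 0.39 vs {0.35, 0.67, 0.23, 0.43} → fail.
Opt (methods 1·3): 0.50 vs {0.33, 0.71, 0.19, 0.45} → fail.
Opt (methods 2·3): 0.71 vs {0.49, 0.67, 0.23, 0.49} → pass.
4 of 9 fail.

4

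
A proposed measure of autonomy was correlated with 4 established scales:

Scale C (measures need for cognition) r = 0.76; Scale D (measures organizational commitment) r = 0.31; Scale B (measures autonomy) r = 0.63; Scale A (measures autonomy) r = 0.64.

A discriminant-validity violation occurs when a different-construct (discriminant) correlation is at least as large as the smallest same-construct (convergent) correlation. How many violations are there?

Convergent (same construct = autonomy): Scale B, Scale A.
Smallest convergent = 0.63. Discriminant values: 0.76, 0.31; count ≥ 0.63 → 1.

1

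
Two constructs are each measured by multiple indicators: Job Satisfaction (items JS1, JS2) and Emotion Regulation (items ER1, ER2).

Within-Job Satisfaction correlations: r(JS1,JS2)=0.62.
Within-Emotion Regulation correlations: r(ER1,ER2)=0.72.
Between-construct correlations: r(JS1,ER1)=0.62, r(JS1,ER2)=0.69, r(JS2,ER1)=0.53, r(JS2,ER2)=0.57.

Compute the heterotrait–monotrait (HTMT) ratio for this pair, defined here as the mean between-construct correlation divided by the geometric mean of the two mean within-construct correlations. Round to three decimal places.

0.902

Between-construct mean = 2.41/4 = 0.6025.
Mean within-JS = 0.62/1 = 0.6200; mean within-ER = 0.72/1 = 0.7200.
Geometric mean = √(0.6200 × 0.7200) = 0.6681.
HTMT = 0.6025 / 0.6681 = 0.902.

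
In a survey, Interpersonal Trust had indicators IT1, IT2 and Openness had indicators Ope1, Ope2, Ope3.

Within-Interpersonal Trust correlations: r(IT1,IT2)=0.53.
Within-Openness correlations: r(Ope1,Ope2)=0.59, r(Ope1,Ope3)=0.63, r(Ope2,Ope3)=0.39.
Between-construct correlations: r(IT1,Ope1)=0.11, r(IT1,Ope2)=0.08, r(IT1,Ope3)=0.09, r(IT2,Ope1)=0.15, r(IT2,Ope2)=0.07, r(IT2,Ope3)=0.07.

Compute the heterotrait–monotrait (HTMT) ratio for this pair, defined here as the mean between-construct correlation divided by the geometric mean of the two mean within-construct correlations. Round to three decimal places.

0.178

Mean between = 0.57/6 = 0.0950.
Mean within-IT = 0.53/1 = 0.5300; mean within-Ope = 1.61/3 = 0.5367.
Geometric mean = √(0.5300 × 0.5367) = 0.5333.
HTMT = 0.0950 / 0.5333 = 0.178.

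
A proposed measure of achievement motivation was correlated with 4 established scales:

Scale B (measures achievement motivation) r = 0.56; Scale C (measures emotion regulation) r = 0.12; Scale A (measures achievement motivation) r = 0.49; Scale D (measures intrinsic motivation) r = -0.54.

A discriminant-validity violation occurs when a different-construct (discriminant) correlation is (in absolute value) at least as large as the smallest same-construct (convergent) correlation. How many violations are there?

1

Convergent (same construct = achievement motivation): Scale B, Scale A.
Smallest convergent = 0.49. Discriminant |r|: 0.12, 0.54; count ≥ 0.49 → 1.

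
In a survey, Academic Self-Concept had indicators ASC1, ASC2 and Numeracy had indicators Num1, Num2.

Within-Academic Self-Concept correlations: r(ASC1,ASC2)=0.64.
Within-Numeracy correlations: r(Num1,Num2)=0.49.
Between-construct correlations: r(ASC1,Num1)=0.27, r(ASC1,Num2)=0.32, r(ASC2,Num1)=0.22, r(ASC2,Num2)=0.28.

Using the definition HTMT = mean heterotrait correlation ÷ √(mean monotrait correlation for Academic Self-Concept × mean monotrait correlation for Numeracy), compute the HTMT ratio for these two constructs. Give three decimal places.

Mean between = 1.09/4 = 0.2725.
Mean within-ASC = 0.64/1 = 0.6400; mean within-Num = 0.49/1 = 0.4900.
Geometric mean = √(0.6400 × 0.4900) = 0.5600.
HTMT = 0.2725 / 0.5600 = 0.487.

0.487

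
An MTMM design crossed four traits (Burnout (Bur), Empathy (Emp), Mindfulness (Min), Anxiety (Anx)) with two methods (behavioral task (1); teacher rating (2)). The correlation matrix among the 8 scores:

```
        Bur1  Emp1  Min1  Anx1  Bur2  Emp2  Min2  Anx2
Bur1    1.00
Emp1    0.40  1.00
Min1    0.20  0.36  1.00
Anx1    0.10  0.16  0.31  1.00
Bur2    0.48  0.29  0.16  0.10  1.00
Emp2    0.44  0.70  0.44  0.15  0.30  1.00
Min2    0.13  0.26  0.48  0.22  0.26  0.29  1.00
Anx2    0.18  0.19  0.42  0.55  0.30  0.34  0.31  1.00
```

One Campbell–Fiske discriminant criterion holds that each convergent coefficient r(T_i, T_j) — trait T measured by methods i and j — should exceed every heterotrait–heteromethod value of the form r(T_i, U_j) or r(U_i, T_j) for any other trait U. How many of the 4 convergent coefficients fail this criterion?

Each convergent coefficient versus the relevant comparison correlations:
Bur (methods 1·2): 0.48 vs {0.44, 0.29, 0.13, 0.16, 0.18, 0.10} → pass.
Emp (methods 1·2): 0.70 vs {0.29, 0.44, 0.26, 0.44, 0.19, 0.15} → pass.
Min (methods 1·2): 0.48 vs {0.16, 0.13, 0.44, 0.26, 0.42, 0.22} → pass.
Anx (methods 1·2): 0.55 vs {0.10, 0.18, 0.15, 0.19, 0.22, 0.42} → pass.
0 of 4 fail.

0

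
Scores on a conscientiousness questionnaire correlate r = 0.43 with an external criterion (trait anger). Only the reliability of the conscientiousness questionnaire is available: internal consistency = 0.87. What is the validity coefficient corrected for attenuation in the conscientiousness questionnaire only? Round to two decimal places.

Single correction: r_c = r_obs / √r_xx = 0.43 / √0.87 = 0.43 / 0.9327 ≈ 0.46.

0.46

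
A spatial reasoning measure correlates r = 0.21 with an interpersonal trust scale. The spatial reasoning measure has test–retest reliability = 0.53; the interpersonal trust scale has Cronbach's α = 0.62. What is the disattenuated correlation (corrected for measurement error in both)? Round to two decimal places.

r_true = r_obs / √(r_xx · r_yy) = 0.21 / √(0.53 × 0.62) = 0.21 / √0.3286 = 0.21 / 0.5732 ≈ 0.37.

0.37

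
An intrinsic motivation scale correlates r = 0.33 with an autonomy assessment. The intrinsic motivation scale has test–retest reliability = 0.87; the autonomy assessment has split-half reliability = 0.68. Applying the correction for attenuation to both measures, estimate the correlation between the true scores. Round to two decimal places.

0.43

r_true = r_obs / √(r_xx · r_yy) = 0.33 / √(0.87 × 0.68) = 0.33 / √0.5916 = 0.33 / 0.7692 ≈ 0.43.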